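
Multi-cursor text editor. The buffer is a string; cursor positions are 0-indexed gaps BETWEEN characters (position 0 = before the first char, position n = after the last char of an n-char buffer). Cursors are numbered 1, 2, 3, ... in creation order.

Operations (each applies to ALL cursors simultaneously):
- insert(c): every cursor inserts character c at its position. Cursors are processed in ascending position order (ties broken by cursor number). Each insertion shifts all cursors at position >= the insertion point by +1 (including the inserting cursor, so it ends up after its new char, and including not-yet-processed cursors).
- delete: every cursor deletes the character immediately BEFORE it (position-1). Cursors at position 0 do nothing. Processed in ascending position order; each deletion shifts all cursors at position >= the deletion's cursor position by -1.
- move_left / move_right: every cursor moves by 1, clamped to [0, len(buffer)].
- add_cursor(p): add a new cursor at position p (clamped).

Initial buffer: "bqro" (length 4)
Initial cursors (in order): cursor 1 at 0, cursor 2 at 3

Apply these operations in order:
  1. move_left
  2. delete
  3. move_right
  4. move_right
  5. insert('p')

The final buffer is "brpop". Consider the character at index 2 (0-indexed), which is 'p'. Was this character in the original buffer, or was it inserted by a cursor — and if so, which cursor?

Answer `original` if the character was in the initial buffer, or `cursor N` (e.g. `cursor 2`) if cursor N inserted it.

Answer: cursor 1

Derivation:
After op 1 (move_left): buffer="bqro" (len 4), cursors c1@0 c2@2, authorship ....
After op 2 (delete): buffer="bro" (len 3), cursors c1@0 c2@1, authorship ...
After op 3 (move_right): buffer="bro" (len 3), cursors c1@1 c2@2, authorship ...
After op 4 (move_right): buffer="bro" (len 3), cursors c1@2 c2@3, authorship ...
After op 5 (insert('p')): buffer="brpop" (len 5), cursors c1@3 c2@5, authorship ..1.2
Authorship (.=original, N=cursor N): . . 1 . 2
Index 2: author = 1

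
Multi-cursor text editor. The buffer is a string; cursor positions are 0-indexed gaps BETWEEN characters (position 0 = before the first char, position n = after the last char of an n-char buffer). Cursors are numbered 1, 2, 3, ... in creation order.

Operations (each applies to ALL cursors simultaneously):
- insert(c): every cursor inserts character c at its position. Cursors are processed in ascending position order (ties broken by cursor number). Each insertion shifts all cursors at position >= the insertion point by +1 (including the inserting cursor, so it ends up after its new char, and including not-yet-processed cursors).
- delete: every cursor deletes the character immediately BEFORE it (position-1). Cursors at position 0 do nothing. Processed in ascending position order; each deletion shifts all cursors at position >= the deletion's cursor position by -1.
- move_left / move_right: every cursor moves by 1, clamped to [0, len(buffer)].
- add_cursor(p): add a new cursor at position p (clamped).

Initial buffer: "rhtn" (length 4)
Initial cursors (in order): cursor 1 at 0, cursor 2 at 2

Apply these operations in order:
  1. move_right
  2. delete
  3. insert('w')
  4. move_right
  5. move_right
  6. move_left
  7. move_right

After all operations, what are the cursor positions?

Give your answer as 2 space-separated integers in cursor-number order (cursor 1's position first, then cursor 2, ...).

Answer: 3 4

Derivation:
After op 1 (move_right): buffer="rhtn" (len 4), cursors c1@1 c2@3, authorship ....
After op 2 (delete): buffer="hn" (len 2), cursors c1@0 c2@1, authorship ..
After op 3 (insert('w')): buffer="whwn" (len 4), cursors c1@1 c2@3, authorship 1.2.
After op 4 (move_right): buffer="whwn" (len 4), cursors c1@2 c2@4, authorship 1.2.
After op 5 (move_right): buffer="whwn" (len 4), cursors c1@3 c2@4, authorship 1.2.
After op 6 (move_left): buffer="whwn" (len 4), cursors c1@2 c2@3, authorship 1.2.
After op 7 (move_right): buffer="whwn" (len 4), cursors c1@3 c2@4, authorship 1.2.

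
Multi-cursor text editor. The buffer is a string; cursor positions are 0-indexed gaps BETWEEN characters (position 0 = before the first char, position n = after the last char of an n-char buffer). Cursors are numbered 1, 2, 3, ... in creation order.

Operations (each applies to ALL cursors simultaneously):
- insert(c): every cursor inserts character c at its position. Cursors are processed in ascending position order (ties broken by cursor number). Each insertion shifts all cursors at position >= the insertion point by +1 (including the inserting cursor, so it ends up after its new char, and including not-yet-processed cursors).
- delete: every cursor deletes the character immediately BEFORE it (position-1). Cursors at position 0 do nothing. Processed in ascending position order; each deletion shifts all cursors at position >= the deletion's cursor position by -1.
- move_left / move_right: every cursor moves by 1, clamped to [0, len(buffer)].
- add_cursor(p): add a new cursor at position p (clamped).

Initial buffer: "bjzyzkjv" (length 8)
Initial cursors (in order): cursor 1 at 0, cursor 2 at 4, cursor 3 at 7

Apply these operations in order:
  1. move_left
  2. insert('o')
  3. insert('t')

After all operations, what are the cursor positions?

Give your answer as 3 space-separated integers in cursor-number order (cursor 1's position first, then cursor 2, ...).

After op 1 (move_left): buffer="bjzyzkjv" (len 8), cursors c1@0 c2@3 c3@6, authorship ........
After op 2 (insert('o')): buffer="objzoyzkojv" (len 11), cursors c1@1 c2@5 c3@9, authorship 1...2...3..
After op 3 (insert('t')): buffer="otbjzotyzkotjv" (len 14), cursors c1@2 c2@7 c3@12, authorship 11...22...33..

Answer: 2 7 12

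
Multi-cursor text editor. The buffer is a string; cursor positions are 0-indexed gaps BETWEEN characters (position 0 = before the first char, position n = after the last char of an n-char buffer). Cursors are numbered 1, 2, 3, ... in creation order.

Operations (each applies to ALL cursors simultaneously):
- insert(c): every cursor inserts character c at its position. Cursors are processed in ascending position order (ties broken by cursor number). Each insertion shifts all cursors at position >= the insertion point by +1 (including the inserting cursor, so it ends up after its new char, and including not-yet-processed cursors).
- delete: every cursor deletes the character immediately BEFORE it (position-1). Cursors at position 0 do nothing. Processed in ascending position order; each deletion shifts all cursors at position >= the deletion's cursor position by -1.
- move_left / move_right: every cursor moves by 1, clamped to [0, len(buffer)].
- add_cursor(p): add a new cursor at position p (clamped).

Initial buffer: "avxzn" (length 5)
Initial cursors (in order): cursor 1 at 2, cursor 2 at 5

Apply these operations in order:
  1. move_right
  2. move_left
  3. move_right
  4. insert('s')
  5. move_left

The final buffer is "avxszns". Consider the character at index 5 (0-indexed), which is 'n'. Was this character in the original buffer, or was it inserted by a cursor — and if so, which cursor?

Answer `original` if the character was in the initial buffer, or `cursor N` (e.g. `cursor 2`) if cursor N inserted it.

After op 1 (move_right): buffer="avxzn" (len 5), cursors c1@3 c2@5, authorship .....
After op 2 (move_left): buffer="avxzn" (len 5), cursors c1@2 c2@4, authorship .....
After op 3 (move_right): buffer="avxzn" (len 5), cursors c1@3 c2@5, authorship .....
After op 4 (insert('s')): buffer="avxszns" (len 7), cursors c1@4 c2@7, authorship ...1..2
After op 5 (move_left): buffer="avxszns" (len 7), cursors c1@3 c2@6, authorship ...1..2
Authorship (.=original, N=cursor N): . . . 1 . . 2
Index 5: author = original

Answer: original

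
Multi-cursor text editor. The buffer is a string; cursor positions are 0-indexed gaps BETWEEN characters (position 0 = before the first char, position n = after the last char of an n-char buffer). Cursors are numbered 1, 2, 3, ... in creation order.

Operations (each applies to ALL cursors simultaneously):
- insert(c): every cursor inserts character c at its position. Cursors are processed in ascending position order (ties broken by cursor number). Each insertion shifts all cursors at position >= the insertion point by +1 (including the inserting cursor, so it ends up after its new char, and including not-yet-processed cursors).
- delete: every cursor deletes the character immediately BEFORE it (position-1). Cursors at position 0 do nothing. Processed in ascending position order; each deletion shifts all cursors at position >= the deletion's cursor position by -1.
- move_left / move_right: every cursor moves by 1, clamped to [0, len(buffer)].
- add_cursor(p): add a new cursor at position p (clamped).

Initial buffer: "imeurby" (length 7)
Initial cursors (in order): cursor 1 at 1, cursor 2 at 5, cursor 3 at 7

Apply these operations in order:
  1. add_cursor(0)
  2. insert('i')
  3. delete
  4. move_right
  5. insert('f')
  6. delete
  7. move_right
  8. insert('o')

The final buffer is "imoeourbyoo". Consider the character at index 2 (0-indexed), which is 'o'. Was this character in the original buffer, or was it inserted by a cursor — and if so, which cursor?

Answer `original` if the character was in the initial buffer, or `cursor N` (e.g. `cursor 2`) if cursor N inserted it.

Answer: cursor 4

Derivation:
After op 1 (add_cursor(0)): buffer="imeurby" (len 7), cursors c4@0 c1@1 c2@5 c3@7, authorship .......
After op 2 (insert('i')): buffer="iiimeuribyi" (len 11), cursors c4@1 c1@3 c2@8 c3@11, authorship 4.1....2..3
After op 3 (delete): buffer="imeurby" (len 7), cursors c4@0 c1@1 c2@5 c3@7, authorship .......
After op 4 (move_right): buffer="imeurby" (len 7), cursors c4@1 c1@2 c2@6 c3@7, authorship .......
After op 5 (insert('f')): buffer="ifmfeurbfyf" (len 11), cursors c4@2 c1@4 c2@9 c3@11, authorship .4.1....2.3
After op 6 (delete): buffer="imeurby" (len 7), cursors c4@1 c1@2 c2@6 c3@7, authorship .......
After op 7 (move_right): buffer="imeurby" (len 7), cursors c4@2 c1@3 c2@7 c3@7, authorship .......
After op 8 (insert('o')): buffer="imoeourbyoo" (len 11), cursors c4@3 c1@5 c2@11 c3@11, authorship ..4.1....23
Authorship (.=original, N=cursor N): . . 4 . 1 . . . . 2 3
Index 2: author = 4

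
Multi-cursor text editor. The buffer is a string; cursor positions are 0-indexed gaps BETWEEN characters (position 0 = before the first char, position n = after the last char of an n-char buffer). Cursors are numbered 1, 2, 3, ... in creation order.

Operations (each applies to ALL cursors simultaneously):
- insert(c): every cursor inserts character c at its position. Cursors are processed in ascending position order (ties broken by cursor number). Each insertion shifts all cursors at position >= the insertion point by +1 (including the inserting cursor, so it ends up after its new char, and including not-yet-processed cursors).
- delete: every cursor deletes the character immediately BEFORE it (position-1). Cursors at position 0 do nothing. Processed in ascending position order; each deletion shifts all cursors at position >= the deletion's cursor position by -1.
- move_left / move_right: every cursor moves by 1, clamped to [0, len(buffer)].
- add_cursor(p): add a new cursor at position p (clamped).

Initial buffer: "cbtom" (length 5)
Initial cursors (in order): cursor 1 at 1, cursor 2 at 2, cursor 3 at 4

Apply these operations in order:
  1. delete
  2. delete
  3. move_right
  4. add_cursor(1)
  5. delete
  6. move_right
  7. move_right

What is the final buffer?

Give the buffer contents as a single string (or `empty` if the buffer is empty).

Answer: empty

Derivation:
After op 1 (delete): buffer="tm" (len 2), cursors c1@0 c2@0 c3@1, authorship ..
After op 2 (delete): buffer="m" (len 1), cursors c1@0 c2@0 c3@0, authorship .
After op 3 (move_right): buffer="m" (len 1), cursors c1@1 c2@1 c3@1, authorship .
After op 4 (add_cursor(1)): buffer="m" (len 1), cursors c1@1 c2@1 c3@1 c4@1, authorship .
After op 5 (delete): buffer="" (len 0), cursors c1@0 c2@0 c3@0 c4@0, authorship 
After op 6 (move_right): buffer="" (len 0), cursors c1@0 c2@0 c3@0 c4@0, authorship 
After op 7 (move_right): buffer="" (len 0), cursors c1@0 c2@0 c3@0 c4@0, authorship 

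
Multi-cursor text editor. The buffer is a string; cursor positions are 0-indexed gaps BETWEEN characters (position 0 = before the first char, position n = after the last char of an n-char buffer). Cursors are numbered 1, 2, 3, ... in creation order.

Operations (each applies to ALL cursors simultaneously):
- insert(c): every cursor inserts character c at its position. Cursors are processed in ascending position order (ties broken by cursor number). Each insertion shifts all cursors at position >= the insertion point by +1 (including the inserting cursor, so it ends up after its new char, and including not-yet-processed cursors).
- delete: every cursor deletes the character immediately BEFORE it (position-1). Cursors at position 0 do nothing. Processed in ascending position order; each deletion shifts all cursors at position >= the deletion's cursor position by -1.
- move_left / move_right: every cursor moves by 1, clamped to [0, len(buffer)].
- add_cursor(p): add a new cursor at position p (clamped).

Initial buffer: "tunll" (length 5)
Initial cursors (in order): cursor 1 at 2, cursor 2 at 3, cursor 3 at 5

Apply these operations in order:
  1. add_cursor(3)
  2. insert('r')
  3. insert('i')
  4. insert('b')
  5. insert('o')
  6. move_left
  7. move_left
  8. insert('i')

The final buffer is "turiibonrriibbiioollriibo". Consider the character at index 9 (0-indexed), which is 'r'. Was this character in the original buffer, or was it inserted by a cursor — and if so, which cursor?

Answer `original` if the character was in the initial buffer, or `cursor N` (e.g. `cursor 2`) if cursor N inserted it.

Answer: cursor 4

Derivation:
After op 1 (add_cursor(3)): buffer="tunll" (len 5), cursors c1@2 c2@3 c4@3 c3@5, authorship .....
After op 2 (insert('r')): buffer="turnrrllr" (len 9), cursors c1@3 c2@6 c4@6 c3@9, authorship ..1.24..3
After op 3 (insert('i')): buffer="turinrriillri" (len 13), cursors c1@4 c2@9 c4@9 c3@13, authorship ..11.2424..33
After op 4 (insert('b')): buffer="turibnrriibbllrib" (len 17), cursors c1@5 c2@12 c4@12 c3@17, authorship ..111.242424..333
After op 5 (insert('o')): buffer="turibonrriibboollribo" (len 21), cursors c1@6 c2@15 c4@15 c3@21, authorship ..1111.24242424..3333
After op 6 (move_left): buffer="turibonrriibboollribo" (len 21), cursors c1@5 c2@14 c4@14 c3@20, authorship ..1111.24242424..3333
After op 7 (move_left): buffer="turibonrriibboollribo" (len 21), cursors c1@4 c2@13 c4@13 c3@19, authorship ..1111.24242424..3333
After op 8 (insert('i')): buffer="turiibonrriibbiioollriibo" (len 25), cursors c1@5 c2@16 c4@16 c3@23, authorship ..11111.2424242424..33333
Authorship (.=original, N=cursor N): . . 1 1 1 1 1 . 2 4 2 4 2 4 2 4 2 4 . . 3 3 3 3 3
Index 9: author = 4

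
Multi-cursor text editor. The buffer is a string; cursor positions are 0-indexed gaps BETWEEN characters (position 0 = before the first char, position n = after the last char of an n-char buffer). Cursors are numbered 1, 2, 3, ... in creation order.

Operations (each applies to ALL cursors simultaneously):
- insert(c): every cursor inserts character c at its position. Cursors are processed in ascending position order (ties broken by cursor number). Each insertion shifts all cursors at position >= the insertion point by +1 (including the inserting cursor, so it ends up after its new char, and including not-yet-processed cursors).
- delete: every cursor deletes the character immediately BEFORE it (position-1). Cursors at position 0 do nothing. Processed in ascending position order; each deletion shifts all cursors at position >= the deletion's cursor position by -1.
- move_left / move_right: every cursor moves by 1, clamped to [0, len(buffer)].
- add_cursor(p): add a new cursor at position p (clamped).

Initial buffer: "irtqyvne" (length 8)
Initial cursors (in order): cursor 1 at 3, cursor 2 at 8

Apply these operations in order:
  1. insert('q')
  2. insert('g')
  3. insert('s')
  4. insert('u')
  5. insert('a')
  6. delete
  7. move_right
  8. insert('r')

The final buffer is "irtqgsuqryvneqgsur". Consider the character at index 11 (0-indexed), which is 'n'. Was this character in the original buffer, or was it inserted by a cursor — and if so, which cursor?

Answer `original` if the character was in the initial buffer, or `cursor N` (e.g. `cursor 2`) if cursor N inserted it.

After op 1 (insert('q')): buffer="irtqqyvneq" (len 10), cursors c1@4 c2@10, authorship ...1.....2
After op 2 (insert('g')): buffer="irtqgqyvneqg" (len 12), cursors c1@5 c2@12, authorship ...11.....22
After op 3 (insert('s')): buffer="irtqgsqyvneqgs" (len 14), cursors c1@6 c2@14, authorship ...111.....222
After op 4 (insert('u')): buffer="irtqgsuqyvneqgsu" (len 16), cursors c1@7 c2@16, authorship ...1111.....2222
After op 5 (insert('a')): buffer="irtqgsuaqyvneqgsua" (len 18), cursors c1@8 c2@18, authorship ...11111.....22222
After op 6 (delete): buffer="irtqgsuqyvneqgsu" (len 16), cursors c1@7 c2@16, authorship ...1111.....2222
After op 7 (move_right): buffer="irtqgsuqyvneqgsu" (len 16), cursors c1@8 c2@16, authorship ...1111.....2222
After op 8 (insert('r')): buffer="irtqgsuqryvneqgsur" (len 18), cursors c1@9 c2@18, authorship ...1111.1....22222
Authorship (.=original, N=cursor N): . . . 1 1 1 1 . 1 . . . . 2 2 2 2 2
Index 11: author = original

Answer: original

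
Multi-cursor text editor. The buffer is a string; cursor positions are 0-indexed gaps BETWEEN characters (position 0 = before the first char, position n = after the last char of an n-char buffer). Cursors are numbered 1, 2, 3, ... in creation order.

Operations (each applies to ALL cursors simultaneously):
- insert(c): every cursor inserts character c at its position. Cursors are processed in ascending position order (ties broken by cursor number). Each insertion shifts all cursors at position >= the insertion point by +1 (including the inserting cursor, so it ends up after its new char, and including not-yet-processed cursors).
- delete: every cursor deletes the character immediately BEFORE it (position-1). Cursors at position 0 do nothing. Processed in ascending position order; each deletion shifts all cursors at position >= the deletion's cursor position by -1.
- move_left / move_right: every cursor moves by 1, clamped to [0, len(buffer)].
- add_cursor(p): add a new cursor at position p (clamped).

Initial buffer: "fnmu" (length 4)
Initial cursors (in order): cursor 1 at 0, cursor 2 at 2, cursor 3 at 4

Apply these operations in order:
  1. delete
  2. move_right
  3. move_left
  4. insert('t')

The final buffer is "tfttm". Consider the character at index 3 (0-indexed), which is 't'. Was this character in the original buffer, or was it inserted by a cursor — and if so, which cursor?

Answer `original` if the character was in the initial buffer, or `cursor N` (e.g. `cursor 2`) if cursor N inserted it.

Answer: cursor 3

Derivation:
After op 1 (delete): buffer="fm" (len 2), cursors c1@0 c2@1 c3@2, authorship ..
After op 2 (move_right): buffer="fm" (len 2), cursors c1@1 c2@2 c3@2, authorship ..
After op 3 (move_left): buffer="fm" (len 2), cursors c1@0 c2@1 c3@1, authorship ..
After op 4 (insert('t')): buffer="tfttm" (len 5), cursors c1@1 c2@4 c3@4, authorship 1.23.
Authorship (.=original, N=cursor N): 1 . 2 3 .
Index 3: author = 3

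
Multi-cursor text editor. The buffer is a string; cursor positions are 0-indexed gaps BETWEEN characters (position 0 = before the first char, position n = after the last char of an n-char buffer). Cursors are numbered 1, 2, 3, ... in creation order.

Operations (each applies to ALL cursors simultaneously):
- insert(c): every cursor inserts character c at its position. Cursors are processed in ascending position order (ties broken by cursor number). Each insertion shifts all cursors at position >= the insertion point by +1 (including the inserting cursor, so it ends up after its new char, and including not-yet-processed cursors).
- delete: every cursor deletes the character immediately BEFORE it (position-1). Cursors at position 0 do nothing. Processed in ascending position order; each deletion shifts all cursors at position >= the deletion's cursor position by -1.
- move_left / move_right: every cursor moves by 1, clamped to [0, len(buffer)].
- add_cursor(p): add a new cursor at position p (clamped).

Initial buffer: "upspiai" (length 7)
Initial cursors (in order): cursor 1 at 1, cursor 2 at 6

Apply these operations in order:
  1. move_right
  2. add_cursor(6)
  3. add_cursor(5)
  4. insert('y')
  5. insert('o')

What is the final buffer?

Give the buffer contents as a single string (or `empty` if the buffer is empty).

Answer: upyospiyoayoiyo

Derivation:
After op 1 (move_right): buffer="upspiai" (len 7), cursors c1@2 c2@7, authorship .......
After op 2 (add_cursor(6)): buffer="upspiai" (len 7), cursors c1@2 c3@6 c2@7, authorship .......
After op 3 (add_cursor(5)): buffer="upspiai" (len 7), cursors c1@2 c4@5 c3@6 c2@7, authorship .......
After op 4 (insert('y')): buffer="upyspiyayiy" (len 11), cursors c1@3 c4@7 c3@9 c2@11, authorship ..1...4.3.2
After op 5 (insert('o')): buffer="upyospiyoayoiyo" (len 15), cursors c1@4 c4@9 c3@12 c2@15, authorship ..11...44.33.22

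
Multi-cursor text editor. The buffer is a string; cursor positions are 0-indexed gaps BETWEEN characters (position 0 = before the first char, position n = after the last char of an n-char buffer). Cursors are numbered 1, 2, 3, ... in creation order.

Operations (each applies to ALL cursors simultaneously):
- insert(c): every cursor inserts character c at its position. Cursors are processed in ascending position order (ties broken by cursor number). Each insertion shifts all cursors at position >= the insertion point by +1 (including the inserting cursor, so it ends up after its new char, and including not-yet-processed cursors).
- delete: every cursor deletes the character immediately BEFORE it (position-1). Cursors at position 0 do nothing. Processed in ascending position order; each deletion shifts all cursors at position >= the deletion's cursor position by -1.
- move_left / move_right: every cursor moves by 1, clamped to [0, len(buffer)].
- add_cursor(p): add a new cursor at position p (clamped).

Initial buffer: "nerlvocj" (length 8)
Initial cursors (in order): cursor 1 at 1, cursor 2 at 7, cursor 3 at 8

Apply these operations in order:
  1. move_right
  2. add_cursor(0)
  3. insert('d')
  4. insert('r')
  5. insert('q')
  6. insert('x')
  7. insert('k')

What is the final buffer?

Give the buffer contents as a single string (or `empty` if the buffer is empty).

After op 1 (move_right): buffer="nerlvocj" (len 8), cursors c1@2 c2@8 c3@8, authorship ........
After op 2 (add_cursor(0)): buffer="nerlvocj" (len 8), cursors c4@0 c1@2 c2@8 c3@8, authorship ........
After op 3 (insert('d')): buffer="dnedrlvocjdd" (len 12), cursors c4@1 c1@4 c2@12 c3@12, authorship 4..1......23
After op 4 (insert('r')): buffer="drnedrrlvocjddrr" (len 16), cursors c4@2 c1@6 c2@16 c3@16, authorship 44..11......2323
After op 5 (insert('q')): buffer="drqnedrqrlvocjddrrqq" (len 20), cursors c4@3 c1@8 c2@20 c3@20, authorship 444..111......232323
After op 6 (insert('x')): buffer="drqxnedrqxrlvocjddrrqqxx" (len 24), cursors c4@4 c1@10 c2@24 c3@24, authorship 4444..1111......23232323
After op 7 (insert('k')): buffer="drqxknedrqxkrlvocjddrrqqxxkk" (len 28), cursors c4@5 c1@12 c2@28 c3@28, authorship 44444..11111......2323232323

Answer: drqxknedrqxkrlvocjddrrqqxxkk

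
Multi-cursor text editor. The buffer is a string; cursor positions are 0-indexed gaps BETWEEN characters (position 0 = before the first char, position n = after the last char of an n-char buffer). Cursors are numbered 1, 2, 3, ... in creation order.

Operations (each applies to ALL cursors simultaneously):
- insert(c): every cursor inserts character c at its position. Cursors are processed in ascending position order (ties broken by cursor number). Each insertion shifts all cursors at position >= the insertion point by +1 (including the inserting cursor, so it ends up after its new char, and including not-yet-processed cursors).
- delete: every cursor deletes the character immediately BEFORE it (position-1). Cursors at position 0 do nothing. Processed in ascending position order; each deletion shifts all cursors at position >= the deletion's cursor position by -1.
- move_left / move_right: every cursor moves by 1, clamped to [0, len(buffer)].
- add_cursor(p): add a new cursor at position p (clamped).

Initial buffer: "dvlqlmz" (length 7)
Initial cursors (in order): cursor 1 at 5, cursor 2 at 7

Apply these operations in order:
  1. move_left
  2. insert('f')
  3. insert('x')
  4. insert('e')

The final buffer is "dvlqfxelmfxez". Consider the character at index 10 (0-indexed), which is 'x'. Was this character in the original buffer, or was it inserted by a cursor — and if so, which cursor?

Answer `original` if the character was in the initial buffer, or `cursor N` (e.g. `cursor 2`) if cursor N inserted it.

Answer: cursor 2

Derivation:
After op 1 (move_left): buffer="dvlqlmz" (len 7), cursors c1@4 c2@6, authorship .......
After op 2 (insert('f')): buffer="dvlqflmfz" (len 9), cursors c1@5 c2@8, authorship ....1..2.
After op 3 (insert('x')): buffer="dvlqfxlmfxz" (len 11), cursors c1@6 c2@10, authorship ....11..22.
After op 4 (insert('e')): buffer="dvlqfxelmfxez" (len 13), cursors c1@7 c2@12, authorship ....111..222.
Authorship (.=original, N=cursor N): . . . . 1 1 1 . . 2 2 2 .
Index 10: author = 2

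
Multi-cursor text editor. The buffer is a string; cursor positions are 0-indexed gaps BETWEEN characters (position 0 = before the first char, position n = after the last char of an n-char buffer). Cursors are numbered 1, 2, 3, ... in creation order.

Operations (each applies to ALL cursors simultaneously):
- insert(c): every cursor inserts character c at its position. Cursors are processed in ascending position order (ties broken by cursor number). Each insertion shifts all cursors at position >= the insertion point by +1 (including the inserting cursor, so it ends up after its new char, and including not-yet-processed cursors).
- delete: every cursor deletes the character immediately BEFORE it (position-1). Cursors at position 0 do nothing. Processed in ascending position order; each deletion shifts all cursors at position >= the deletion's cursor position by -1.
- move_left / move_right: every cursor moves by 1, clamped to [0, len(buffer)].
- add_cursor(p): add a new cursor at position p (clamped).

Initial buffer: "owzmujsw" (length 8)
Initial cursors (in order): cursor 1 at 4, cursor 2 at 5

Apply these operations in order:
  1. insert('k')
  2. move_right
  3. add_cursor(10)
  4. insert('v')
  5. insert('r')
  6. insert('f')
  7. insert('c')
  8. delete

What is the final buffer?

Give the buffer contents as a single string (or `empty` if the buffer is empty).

Answer: owzmkuvrfkjvrfswvrf

Derivation:
After op 1 (insert('k')): buffer="owzmkukjsw" (len 10), cursors c1@5 c2@7, authorship ....1.2...
After op 2 (move_right): buffer="owzmkukjsw" (len 10), cursors c1@6 c2@8, authorship ....1.2...
After op 3 (add_cursor(10)): buffer="owzmkukjsw" (len 10), cursors c1@6 c2@8 c3@10, authorship ....1.2...
After op 4 (insert('v')): buffer="owzmkuvkjvswv" (len 13), cursors c1@7 c2@10 c3@13, authorship ....1.12.2..3
After op 5 (insert('r')): buffer="owzmkuvrkjvrswvr" (len 16), cursors c1@8 c2@12 c3@16, authorship ....1.112.22..33
After op 6 (insert('f')): buffer="owzmkuvrfkjvrfswvrf" (len 19), cursors c1@9 c2@14 c3@19, authorship ....1.1112.222..333
After op 7 (insert('c')): buffer="owzmkuvrfckjvrfcswvrfc" (len 22), cursors c1@10 c2@16 c3@22, authorship ....1.11112.2222..3333
After op 8 (delete): buffer="owzmkuvrfkjvrfswvrf" (len 19), cursors c1@9 c2@14 c3@19, authorship ....1.1112.222..333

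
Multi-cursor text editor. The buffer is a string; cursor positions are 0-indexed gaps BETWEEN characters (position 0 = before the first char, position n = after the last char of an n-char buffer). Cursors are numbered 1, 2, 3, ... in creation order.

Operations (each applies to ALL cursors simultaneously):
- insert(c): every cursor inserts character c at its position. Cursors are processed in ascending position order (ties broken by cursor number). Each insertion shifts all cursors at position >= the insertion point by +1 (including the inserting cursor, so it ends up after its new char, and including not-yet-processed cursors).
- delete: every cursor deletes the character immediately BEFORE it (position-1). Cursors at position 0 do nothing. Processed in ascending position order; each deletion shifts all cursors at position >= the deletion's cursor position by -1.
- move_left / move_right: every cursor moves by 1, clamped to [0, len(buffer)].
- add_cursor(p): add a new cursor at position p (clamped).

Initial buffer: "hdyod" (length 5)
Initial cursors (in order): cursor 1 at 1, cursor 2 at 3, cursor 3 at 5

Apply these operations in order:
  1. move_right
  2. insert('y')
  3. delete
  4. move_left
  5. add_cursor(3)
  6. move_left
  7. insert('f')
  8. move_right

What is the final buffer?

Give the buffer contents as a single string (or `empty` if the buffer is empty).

After op 1 (move_right): buffer="hdyod" (len 5), cursors c1@2 c2@4 c3@5, authorship .....
After op 2 (insert('y')): buffer="hdyyoydy" (len 8), cursors c1@3 c2@6 c3@8, authorship ..1..2.3
After op 3 (delete): buffer="hdyod" (len 5), cursors c1@2 c2@4 c3@5, authorship .....
After op 4 (move_left): buffer="hdyod" (len 5), cursors c1@1 c2@3 c3@4, authorship .....
After op 5 (add_cursor(3)): buffer="hdyod" (len 5), cursors c1@1 c2@3 c4@3 c3@4, authorship .....
After op 6 (move_left): buffer="hdyod" (len 5), cursors c1@0 c2@2 c4@2 c3@3, authorship .....
After op 7 (insert('f')): buffer="fhdffyfod" (len 9), cursors c1@1 c2@5 c4@5 c3@7, authorship 1..24.3..
After op 8 (move_right): buffer="fhdffyfod" (len 9), cursors c1@2 c2@6 c4@6 c3@8, authorship 1..24.3..

Answer: fhdffyfod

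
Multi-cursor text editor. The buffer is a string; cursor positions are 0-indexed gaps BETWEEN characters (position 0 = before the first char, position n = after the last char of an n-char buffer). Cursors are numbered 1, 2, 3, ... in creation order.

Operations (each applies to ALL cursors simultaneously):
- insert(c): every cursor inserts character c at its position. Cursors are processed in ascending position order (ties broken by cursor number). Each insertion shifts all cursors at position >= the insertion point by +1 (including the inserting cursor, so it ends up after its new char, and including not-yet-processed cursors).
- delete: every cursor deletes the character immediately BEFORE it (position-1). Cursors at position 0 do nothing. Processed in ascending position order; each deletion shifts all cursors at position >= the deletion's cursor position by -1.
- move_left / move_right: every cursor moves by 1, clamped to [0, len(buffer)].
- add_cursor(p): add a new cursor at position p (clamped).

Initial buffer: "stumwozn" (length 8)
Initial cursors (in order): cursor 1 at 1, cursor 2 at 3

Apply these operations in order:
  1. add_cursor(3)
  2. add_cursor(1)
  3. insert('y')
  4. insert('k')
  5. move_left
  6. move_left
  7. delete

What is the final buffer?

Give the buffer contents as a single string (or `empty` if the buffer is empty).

After op 1 (add_cursor(3)): buffer="stumwozn" (len 8), cursors c1@1 c2@3 c3@3, authorship ........
After op 2 (add_cursor(1)): buffer="stumwozn" (len 8), cursors c1@1 c4@1 c2@3 c3@3, authorship ........
After op 3 (insert('y')): buffer="syytuyymwozn" (len 12), cursors c1@3 c4@3 c2@7 c3@7, authorship .14..23.....
After op 4 (insert('k')): buffer="syykktuyykkmwozn" (len 16), cursors c1@5 c4@5 c2@11 c3@11, authorship .1414..2323.....
After op 5 (move_left): buffer="syykktuyykkmwozn" (len 16), cursors c1@4 c4@4 c2@10 c3@10, authorship .1414..2323.....
After op 6 (move_left): buffer="syykktuyykkmwozn" (len 16), cursors c1@3 c4@3 c2@9 c3@9, authorship .1414..2323.....
After op 7 (delete): buffer="skktukkmwozn" (len 12), cursors c1@1 c4@1 c2@5 c3@5, authorship .14..23.....

Answer: skktukkmwozn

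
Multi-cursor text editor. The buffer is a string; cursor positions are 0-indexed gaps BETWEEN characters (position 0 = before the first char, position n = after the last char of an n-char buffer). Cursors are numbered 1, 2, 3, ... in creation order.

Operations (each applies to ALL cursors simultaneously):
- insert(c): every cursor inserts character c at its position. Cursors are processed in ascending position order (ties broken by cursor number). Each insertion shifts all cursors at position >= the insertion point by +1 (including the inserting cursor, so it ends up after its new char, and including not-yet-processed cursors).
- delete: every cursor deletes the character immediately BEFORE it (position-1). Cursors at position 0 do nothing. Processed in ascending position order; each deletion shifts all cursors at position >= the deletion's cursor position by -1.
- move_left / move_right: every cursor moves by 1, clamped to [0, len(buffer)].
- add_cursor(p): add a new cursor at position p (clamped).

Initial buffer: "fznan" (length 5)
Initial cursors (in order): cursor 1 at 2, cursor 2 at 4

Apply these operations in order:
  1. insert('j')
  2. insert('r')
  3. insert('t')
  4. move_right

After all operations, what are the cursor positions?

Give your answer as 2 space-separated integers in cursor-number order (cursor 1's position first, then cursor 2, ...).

Answer: 6 11

Derivation:
After op 1 (insert('j')): buffer="fzjnajn" (len 7), cursors c1@3 c2@6, authorship ..1..2.
After op 2 (insert('r')): buffer="fzjrnajrn" (len 9), cursors c1@4 c2@8, authorship ..11..22.
After op 3 (insert('t')): buffer="fzjrtnajrtn" (len 11), cursors c1@5 c2@10, authorship ..111..222.
After op 4 (move_right): buffer="fzjrtnajrtn" (len 11), cursors c1@6 c2@11, authorship ..111..222.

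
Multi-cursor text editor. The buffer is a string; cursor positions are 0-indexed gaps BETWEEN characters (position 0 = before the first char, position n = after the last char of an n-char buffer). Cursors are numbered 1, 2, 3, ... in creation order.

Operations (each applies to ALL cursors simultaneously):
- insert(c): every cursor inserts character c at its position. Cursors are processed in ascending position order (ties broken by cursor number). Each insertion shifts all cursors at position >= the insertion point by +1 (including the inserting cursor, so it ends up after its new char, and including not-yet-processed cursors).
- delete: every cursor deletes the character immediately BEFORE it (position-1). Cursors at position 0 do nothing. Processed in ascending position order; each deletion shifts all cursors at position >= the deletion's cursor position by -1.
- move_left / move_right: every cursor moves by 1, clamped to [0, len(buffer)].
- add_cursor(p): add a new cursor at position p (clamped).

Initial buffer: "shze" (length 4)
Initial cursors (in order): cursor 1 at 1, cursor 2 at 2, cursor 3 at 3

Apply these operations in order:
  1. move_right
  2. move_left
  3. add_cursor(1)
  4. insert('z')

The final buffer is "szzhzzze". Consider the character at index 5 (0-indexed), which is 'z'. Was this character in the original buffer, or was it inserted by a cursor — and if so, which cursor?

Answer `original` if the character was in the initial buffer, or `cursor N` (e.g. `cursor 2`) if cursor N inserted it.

Answer: original

Derivation:
After op 1 (move_right): buffer="shze" (len 4), cursors c1@2 c2@3 c3@4, authorship ....
After op 2 (move_left): buffer="shze" (len 4), cursors c1@1 c2@2 c3@3, authorship ....
After op 3 (add_cursor(1)): buffer="shze" (len 4), cursors c1@1 c4@1 c2@2 c3@3, authorship ....
After op 4 (insert('z')): buffer="szzhzzze" (len 8), cursors c1@3 c4@3 c2@5 c3@7, authorship .14.2.3.
Authorship (.=original, N=cursor N): . 1 4 . 2 . 3 .
Index 5: author = original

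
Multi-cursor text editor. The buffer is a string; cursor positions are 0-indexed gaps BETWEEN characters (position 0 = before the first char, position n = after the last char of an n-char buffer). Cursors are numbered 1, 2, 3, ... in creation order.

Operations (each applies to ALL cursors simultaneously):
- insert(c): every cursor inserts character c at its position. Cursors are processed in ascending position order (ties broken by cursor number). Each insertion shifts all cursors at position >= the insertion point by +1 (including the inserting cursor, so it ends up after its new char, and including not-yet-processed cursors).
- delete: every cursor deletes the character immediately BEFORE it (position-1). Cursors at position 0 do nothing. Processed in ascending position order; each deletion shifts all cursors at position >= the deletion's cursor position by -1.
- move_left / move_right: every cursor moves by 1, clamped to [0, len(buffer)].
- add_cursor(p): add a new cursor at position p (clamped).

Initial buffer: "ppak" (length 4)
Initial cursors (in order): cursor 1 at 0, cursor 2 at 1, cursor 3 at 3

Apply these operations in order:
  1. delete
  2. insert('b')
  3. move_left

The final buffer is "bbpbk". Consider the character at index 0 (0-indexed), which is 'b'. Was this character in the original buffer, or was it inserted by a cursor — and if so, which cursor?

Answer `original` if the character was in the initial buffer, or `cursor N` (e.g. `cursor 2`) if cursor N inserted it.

Answer: cursor 1

Derivation:
After op 1 (delete): buffer="pk" (len 2), cursors c1@0 c2@0 c3@1, authorship ..
After op 2 (insert('b')): buffer="bbpbk" (len 5), cursors c1@2 c2@2 c3@4, authorship 12.3.
After op 3 (move_left): buffer="bbpbk" (len 5), cursors c1@1 c2@1 c3@3, authorship 12.3.
Authorship (.=original, N=cursor N): 1 2 . 3 .
Index 0: author = 1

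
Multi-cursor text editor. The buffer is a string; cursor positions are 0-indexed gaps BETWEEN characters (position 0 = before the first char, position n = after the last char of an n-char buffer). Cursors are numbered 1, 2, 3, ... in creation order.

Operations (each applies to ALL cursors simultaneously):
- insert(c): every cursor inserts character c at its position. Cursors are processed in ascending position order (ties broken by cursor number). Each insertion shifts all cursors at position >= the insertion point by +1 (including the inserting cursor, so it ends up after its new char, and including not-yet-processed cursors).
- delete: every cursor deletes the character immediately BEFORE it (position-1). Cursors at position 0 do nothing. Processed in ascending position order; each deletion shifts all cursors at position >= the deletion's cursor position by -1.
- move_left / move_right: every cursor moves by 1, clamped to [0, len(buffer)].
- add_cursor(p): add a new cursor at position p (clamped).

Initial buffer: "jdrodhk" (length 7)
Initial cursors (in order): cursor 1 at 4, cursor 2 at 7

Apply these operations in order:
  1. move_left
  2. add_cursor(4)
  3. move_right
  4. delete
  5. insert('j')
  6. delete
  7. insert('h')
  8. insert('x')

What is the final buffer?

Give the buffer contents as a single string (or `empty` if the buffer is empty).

Answer: jdrhhxxhhx

Derivation:
After op 1 (move_left): buffer="jdrodhk" (len 7), cursors c1@3 c2@6, authorship .......
After op 2 (add_cursor(4)): buffer="jdrodhk" (len 7), cursors c1@3 c3@4 c2@6, authorship .......
After op 3 (move_right): buffer="jdrodhk" (len 7), cursors c1@4 c3@5 c2@7, authorship .......
After op 4 (delete): buffer="jdrh" (len 4), cursors c1@3 c3@3 c2@4, authorship ....
After op 5 (insert('j')): buffer="jdrjjhj" (len 7), cursors c1@5 c3@5 c2@7, authorship ...13.2
After op 6 (delete): buffer="jdrh" (len 4), cursors c1@3 c3@3 c2@4, authorship ....
After op 7 (insert('h')): buffer="jdrhhhh" (len 7), cursors c1@5 c3@5 c2@7, authorship ...13.2
After op 8 (insert('x')): buffer="jdrhhxxhhx" (len 10), cursors c1@7 c3@7 c2@10, authorship ...1313.22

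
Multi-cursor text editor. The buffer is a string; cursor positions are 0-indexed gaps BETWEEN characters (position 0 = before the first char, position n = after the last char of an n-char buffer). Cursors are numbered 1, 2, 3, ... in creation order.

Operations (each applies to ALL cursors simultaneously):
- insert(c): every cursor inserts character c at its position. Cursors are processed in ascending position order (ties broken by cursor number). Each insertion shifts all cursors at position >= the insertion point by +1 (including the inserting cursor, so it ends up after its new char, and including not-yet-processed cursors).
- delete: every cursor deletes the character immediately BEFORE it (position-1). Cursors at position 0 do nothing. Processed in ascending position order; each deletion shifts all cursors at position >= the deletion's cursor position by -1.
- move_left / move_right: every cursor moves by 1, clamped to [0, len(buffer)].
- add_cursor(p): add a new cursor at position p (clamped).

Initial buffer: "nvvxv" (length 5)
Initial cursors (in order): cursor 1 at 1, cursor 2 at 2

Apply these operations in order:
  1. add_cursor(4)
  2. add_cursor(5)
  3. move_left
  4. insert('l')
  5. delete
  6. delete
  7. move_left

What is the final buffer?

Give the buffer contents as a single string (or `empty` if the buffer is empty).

After op 1 (add_cursor(4)): buffer="nvvxv" (len 5), cursors c1@1 c2@2 c3@4, authorship .....
After op 2 (add_cursor(5)): buffer="nvvxv" (len 5), cursors c1@1 c2@2 c3@4 c4@5, authorship .....
After op 3 (move_left): buffer="nvvxv" (len 5), cursors c1@0 c2@1 c3@3 c4@4, authorship .....
After op 4 (insert('l')): buffer="lnlvvlxlv" (len 9), cursors c1@1 c2@3 c3@6 c4@8, authorship 1.2..3.4.
After op 5 (delete): buffer="nvvxv" (len 5), cursors c1@0 c2@1 c3@3 c4@4, authorship .....
After op 6 (delete): buffer="vv" (len 2), cursors c1@0 c2@0 c3@1 c4@1, authorship ..
After op 7 (move_left): buffer="vv" (len 2), cursors c1@0 c2@0 c3@0 c4@0, authorship ..

Answer: vv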